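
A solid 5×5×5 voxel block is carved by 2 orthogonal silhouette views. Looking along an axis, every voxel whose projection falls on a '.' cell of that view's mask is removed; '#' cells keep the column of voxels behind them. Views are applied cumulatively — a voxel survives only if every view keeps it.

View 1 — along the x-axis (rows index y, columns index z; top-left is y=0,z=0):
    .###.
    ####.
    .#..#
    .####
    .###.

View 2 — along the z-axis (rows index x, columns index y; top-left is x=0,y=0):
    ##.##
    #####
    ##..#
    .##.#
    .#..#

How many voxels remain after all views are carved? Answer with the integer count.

initial block: 5^3 = 125
after view 1 [x-axis, 16 of 25 cells solid] → remaining = 80
after view 2 [z-axis, 17 of 25 cells solid] → remaining = 56

56 voxels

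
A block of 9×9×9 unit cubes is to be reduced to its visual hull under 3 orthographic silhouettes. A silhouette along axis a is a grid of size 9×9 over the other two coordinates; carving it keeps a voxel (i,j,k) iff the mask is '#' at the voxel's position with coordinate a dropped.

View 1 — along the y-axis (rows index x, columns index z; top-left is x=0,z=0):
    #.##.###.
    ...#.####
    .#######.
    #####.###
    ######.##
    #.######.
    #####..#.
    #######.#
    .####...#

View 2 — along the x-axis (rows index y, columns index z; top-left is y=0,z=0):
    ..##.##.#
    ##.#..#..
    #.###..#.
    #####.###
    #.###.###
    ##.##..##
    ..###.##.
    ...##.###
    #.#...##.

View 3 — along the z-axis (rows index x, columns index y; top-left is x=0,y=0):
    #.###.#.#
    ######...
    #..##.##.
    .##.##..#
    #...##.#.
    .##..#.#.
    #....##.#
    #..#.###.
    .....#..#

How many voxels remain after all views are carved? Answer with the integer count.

before carving: 729 voxels (9×9×9)
  1. axis=1 (XZ plane), |mask|=60  ⇒  voxels=540
  2. axis=0 (YZ plane), |mask|=49  ⇒  voxels=338
  3. axis=2 (XY plane), |mask|=41  ⇒  voxels=175

remaining voxels: 175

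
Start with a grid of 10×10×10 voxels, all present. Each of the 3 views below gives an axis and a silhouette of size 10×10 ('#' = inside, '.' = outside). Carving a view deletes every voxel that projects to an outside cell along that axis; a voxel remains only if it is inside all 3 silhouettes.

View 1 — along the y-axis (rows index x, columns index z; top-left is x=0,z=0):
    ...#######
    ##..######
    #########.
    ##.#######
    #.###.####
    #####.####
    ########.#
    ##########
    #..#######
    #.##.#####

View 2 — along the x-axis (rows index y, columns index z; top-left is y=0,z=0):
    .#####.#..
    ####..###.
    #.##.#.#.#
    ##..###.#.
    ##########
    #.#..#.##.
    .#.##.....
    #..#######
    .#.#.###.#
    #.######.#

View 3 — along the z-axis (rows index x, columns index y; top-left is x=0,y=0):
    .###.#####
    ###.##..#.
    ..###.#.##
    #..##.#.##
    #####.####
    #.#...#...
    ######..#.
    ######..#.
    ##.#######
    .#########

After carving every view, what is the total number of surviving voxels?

remaining voxels: 381

full grid |V| = 1000
after view 1 [y-axis, 85 of 100 cells solid] → remaining = 850
after view 2 [x-axis, 65 of 100 cells solid] → remaining = 555
after view 3 [z-axis, 70 of 100 cells solid] → remaining = 381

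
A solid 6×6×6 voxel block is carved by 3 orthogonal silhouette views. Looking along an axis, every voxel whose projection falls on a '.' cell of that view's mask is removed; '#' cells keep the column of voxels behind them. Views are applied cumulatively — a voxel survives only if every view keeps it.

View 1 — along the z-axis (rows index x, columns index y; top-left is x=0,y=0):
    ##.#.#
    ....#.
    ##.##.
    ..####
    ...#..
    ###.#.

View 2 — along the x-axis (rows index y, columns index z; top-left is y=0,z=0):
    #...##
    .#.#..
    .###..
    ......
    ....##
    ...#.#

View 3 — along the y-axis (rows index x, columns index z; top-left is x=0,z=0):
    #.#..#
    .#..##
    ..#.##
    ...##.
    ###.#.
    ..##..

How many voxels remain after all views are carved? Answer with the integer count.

|visual hull| = 15

full grid |V| = 216
V1 z: intersect with XY mask (18 set) -- 108 left
V2 x: intersect with YZ mask (12 set) -- 33 left
V3 y: intersect with XZ mask (17 set) -- 15 left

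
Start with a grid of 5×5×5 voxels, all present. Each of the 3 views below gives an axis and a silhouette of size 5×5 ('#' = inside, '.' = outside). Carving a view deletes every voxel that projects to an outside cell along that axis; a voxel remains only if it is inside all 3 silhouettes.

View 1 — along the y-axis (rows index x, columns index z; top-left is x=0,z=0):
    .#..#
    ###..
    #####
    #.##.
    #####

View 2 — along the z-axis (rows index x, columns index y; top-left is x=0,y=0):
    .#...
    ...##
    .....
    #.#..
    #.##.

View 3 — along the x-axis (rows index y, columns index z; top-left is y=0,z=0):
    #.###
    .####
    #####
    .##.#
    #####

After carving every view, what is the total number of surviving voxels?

25 voxels

initial block: 5^3 = 125
[1] y-view keeps 18 columns → grid now 90
[2] z-view keeps 8 columns → grid now 29
[3] x-view keeps 21 columns → grid now 25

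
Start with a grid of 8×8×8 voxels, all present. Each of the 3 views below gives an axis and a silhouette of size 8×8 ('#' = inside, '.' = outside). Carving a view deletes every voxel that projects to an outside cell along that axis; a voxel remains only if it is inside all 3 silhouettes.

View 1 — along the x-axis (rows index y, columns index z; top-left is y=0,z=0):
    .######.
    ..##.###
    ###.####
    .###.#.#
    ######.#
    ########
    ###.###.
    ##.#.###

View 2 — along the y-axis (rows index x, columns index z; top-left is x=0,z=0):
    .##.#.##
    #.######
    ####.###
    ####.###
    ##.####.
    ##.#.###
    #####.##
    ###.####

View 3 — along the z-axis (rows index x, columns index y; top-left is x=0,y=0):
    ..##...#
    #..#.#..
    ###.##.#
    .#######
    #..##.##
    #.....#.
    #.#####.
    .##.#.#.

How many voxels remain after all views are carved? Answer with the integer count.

before carving: 512 voxels (8×8×8)
[1] x-view keeps 50 columns → grid now 400
[2] y-view keeps 52 columns → grid now 325
[3] z-view keeps 36 columns → grid now 189

189 voxels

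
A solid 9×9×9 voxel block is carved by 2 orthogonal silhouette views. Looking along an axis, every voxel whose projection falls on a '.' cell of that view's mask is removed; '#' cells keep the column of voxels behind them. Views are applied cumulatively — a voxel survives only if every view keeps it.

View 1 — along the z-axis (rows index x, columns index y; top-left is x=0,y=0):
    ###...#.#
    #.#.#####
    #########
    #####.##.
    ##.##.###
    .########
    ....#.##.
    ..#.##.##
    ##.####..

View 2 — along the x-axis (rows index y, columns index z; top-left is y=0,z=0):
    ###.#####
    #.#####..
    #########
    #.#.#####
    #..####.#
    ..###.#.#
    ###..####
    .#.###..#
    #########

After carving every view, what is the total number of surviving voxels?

full grid |V| = 729
carve view 1 (along z, XY-mask fill 57/81): 513 voxels remain
carve view 2 (along x, YZ-mask fill 62/81): 391 voxels remain

|visual hull| = 391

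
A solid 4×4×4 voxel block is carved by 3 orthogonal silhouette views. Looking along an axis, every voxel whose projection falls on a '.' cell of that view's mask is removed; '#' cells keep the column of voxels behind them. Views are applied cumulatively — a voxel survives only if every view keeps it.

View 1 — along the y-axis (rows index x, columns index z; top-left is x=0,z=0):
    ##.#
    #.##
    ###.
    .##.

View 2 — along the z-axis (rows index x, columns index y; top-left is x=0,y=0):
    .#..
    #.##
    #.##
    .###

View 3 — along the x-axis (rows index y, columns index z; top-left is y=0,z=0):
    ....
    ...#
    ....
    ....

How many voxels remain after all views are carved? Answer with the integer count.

|visual hull| = 1

full grid |V| = 64
[1] y-view keeps 11 columns → grid now 44
[2] z-view keeps 10 columns → grid now 27
[3] x-view keeps 1 columns → grid now 1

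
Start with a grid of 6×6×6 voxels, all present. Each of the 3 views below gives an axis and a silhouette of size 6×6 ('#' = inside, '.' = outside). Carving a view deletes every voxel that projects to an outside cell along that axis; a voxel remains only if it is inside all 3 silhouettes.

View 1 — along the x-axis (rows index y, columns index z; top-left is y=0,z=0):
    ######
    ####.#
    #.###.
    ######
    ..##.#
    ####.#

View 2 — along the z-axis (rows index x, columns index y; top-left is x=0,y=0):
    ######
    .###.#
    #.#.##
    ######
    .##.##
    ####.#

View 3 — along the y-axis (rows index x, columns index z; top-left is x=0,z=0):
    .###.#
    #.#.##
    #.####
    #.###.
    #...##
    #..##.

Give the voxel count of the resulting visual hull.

voxel count = 90

initial block: 6^3 = 216
[1] x-view keeps 29 columns → grid now 174
[2] z-view keeps 29 columns → grid now 139
[3] y-view keeps 23 columns → grid now 90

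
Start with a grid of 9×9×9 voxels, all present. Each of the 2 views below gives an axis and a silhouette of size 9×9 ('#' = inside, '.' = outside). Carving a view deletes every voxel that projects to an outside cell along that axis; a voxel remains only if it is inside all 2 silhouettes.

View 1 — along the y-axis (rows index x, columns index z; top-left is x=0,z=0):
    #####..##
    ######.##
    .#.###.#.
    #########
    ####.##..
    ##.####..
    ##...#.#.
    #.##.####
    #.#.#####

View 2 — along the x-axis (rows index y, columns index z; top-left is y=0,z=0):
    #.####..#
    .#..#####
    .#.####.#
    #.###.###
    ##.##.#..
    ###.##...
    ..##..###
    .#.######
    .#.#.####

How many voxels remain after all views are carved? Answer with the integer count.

342 voxels

full grid |V| = 729
carve view 1 (along y, XZ-mask fill 59/81): 531 voxels remain
carve view 2 (along x, YZ-mask fill 53/81): 342 voxels remain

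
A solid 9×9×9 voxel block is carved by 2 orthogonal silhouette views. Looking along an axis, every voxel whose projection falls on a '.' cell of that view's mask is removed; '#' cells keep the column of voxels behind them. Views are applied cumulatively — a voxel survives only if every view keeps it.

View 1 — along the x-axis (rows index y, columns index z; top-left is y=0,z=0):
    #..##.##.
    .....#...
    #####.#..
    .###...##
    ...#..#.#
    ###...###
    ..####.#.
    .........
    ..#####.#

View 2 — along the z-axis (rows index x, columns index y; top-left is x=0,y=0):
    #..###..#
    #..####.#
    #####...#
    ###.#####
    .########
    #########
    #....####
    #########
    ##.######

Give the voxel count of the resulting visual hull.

voxel count = 272

full grid |V| = 729
  1. axis=0 (YZ plane), |mask|=37  ⇒  voxels=333
  2. axis=2 (XY plane), |mask|=64  ⇒  voxels=272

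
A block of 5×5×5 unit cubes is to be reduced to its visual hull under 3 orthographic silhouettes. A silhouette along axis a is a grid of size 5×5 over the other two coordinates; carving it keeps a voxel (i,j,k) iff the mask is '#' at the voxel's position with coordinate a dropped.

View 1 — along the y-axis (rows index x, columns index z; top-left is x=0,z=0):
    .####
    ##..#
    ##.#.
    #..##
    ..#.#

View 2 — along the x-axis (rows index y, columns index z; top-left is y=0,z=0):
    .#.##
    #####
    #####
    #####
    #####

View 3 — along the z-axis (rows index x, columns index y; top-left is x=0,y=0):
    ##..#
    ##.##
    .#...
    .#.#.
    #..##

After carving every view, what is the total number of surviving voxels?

|visual hull| = 36

full grid |V| = 125
V1 y: intersect with XZ mask (15 set) -- 75 left
V2 x: intersect with YZ mask (23 set) -- 70 left
V3 z: intersect with XY mask (13 set) -- 36 left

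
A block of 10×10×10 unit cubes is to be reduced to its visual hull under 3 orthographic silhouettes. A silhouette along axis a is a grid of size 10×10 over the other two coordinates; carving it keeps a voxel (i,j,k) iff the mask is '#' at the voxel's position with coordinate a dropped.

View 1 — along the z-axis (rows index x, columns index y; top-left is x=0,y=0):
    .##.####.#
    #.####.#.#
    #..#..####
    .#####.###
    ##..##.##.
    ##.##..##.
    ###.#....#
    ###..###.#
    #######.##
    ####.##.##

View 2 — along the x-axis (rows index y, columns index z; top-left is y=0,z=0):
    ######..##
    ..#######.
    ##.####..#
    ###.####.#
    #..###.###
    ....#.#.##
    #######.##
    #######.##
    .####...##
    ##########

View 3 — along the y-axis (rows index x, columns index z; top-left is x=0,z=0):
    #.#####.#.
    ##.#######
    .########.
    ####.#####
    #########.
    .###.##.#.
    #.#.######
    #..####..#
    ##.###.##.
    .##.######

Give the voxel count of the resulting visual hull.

full grid |V| = 1000
carve view 1 (along z, XY-mask fill 69/100): 690 voxels remain
carve view 2 (along x, YZ-mask fill 75/100): 518 voxels remain
carve view 3 (along y, XZ-mask fill 77/100): 402 voxels remain

|visual hull| = 402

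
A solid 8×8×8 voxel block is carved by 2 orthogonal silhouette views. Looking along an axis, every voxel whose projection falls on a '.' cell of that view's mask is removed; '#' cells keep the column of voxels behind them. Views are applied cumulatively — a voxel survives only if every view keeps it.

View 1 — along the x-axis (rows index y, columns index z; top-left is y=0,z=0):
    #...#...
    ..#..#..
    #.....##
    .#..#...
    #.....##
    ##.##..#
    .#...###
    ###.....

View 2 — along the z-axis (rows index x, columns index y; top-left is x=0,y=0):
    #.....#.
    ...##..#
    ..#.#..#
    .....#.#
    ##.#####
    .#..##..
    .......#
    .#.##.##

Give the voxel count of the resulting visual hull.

initial block: 8^3 = 512
step 1: project along x, AND mask (24/64) → |grid| = 192
step 2: project along z, AND mask (26/64) → |grid| = 79

|visual hull| = 79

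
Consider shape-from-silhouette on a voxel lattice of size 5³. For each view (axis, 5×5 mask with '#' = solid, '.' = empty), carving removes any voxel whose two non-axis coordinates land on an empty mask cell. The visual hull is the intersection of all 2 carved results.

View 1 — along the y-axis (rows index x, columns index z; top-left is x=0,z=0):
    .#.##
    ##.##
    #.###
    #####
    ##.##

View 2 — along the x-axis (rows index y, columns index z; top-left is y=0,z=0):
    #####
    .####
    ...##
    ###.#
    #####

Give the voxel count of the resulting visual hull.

|visual hull| = 81

start: 5×5×5 = 125 voxels
  1. axis=1 (XZ plane), |mask|=20  ⇒  voxels=100
  2. axis=0 (YZ plane), |mask|=20  ⇒  voxels=81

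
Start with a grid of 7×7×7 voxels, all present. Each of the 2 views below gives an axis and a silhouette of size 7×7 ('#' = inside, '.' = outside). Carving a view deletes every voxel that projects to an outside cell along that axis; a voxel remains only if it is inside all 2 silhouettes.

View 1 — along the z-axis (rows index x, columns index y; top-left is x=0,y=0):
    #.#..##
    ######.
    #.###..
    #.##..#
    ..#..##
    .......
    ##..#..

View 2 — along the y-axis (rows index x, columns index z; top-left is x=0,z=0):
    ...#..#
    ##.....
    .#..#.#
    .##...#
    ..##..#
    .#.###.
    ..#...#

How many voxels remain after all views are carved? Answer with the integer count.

remaining voxels: 59

before carving: 343 voxels (7×7×7)
  1. axis=2 (XY plane), |mask|=24  ⇒  voxels=168
  2. axis=1 (XZ plane), |mask|=19  ⇒  voxels=59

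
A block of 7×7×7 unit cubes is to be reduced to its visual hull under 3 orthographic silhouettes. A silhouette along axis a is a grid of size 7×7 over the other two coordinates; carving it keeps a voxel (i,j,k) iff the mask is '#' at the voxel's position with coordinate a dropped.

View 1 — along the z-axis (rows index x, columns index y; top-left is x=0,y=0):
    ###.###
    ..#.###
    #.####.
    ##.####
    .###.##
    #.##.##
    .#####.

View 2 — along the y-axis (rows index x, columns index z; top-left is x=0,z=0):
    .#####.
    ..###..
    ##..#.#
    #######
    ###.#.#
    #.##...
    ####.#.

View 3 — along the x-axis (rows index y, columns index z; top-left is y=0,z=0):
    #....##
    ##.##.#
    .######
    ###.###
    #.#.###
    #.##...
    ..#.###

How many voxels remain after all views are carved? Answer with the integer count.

109 voxels

before carving: 343 voxels (7×7×7)
[1] z-view keeps 36 columns → grid now 252
[2] y-view keeps 32 columns → grid now 169
[3] x-view keeps 32 columns → grid now 109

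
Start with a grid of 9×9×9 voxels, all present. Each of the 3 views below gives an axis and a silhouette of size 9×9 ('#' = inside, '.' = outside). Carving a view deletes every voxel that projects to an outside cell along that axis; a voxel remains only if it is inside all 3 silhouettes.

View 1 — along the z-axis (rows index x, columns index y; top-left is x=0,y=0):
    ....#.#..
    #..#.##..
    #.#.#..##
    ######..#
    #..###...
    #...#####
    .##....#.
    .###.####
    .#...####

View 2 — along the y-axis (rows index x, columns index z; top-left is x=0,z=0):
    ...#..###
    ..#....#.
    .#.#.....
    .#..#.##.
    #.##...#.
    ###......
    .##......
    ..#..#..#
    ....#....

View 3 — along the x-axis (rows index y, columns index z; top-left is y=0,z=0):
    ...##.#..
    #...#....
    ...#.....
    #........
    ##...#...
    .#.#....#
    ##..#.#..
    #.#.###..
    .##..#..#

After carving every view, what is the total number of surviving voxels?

full grid |V| = 729
V1 z: intersect with XY mask (43 set) -- 387 left
V2 y: intersect with XZ mask (25 set) -- 120 left
V3 x: intersect with YZ mask (26 set) -- 34 left

|visual hull| = 34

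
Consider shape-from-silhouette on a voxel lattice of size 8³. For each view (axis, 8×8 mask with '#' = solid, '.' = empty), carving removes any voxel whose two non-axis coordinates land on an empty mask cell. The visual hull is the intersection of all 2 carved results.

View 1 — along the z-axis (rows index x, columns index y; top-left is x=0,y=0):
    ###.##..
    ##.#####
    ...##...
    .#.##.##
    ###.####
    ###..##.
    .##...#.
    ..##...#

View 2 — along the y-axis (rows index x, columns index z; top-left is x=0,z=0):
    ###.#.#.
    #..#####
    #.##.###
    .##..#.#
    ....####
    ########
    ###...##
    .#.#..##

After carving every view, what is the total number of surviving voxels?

|visual hull| = 194

start: 8×8×8 = 512 voxels
[1] z-view keeps 37 columns → grid now 296
[2] y-view keeps 42 columns → grid now 194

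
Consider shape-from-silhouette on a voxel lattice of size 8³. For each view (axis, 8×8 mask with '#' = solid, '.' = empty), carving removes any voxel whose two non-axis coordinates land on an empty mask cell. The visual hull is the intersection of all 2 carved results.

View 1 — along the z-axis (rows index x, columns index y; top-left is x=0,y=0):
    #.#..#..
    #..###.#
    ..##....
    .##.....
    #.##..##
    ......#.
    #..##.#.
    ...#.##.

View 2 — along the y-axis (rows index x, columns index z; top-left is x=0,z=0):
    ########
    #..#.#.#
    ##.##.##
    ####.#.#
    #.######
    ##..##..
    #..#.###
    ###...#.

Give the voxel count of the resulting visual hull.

139 voxels

initial block: 8^3 = 512
after view 1 [z-axis, 25 of 64 cells solid] → remaining = 200
after view 2 [y-axis, 44 of 64 cells solid] → remaining = 139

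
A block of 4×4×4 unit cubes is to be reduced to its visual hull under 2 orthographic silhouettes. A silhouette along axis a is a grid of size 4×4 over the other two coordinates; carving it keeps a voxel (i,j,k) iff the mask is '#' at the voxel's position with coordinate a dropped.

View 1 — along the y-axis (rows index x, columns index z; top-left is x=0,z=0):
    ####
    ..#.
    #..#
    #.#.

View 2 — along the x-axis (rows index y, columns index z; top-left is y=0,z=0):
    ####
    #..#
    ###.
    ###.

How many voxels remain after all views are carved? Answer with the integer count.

initial block: 4^3 = 64
step 1: project along y, AND mask (9/16) → |grid| = 36
step 2: project along x, AND mask (12/16) → |grid| = 28

|visual hull| = 28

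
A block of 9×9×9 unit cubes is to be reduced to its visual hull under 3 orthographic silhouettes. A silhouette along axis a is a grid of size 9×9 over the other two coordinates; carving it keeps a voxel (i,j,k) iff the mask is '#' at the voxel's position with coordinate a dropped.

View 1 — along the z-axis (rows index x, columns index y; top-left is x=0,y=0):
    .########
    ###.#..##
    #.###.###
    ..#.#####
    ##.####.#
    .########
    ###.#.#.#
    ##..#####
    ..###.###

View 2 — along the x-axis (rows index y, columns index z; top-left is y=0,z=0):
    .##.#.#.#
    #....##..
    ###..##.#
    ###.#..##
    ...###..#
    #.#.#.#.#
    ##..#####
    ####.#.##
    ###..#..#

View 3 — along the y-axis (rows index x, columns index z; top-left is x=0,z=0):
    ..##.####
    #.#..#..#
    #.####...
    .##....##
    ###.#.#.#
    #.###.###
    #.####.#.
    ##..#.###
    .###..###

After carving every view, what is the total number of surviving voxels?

before carving: 729 voxels (9×9×9)
  1. axis=2 (XY plane), |mask|=61  ⇒  voxels=549
  2. axis=0 (YZ plane), |mask|=48  ⇒  voxels=326
  3. axis=1 (XZ plane), |mask|=50  ⇒  voxels=206

|visual hull| = 206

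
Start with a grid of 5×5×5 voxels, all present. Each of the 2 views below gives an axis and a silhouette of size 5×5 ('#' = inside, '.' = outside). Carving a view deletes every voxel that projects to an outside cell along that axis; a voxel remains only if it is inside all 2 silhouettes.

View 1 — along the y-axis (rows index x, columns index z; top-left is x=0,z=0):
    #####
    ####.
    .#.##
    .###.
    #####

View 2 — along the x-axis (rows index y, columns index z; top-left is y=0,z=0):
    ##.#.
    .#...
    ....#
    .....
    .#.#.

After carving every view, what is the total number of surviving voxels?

full grid |V| = 125
[1] y-view keeps 20 columns → grid now 100
[2] x-view keeps 7 columns → grid now 31

31 voxels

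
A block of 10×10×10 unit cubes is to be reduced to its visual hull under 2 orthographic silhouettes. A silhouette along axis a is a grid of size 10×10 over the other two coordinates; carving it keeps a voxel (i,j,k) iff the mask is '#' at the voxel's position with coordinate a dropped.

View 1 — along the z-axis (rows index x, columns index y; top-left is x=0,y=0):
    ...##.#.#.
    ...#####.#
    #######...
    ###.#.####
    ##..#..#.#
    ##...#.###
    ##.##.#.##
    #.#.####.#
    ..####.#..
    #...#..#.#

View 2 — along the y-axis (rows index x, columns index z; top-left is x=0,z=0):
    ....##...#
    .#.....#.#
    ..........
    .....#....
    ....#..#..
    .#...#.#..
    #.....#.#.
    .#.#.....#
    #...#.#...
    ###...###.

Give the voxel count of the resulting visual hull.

|visual hull| = 147

before carving: 1000 voxels (10×10×10)
  1. axis=2 (XY plane), |mask|=59  ⇒  voxels=590
  2. axis=1 (XZ plane), |mask|=27  ⇒  voxels=147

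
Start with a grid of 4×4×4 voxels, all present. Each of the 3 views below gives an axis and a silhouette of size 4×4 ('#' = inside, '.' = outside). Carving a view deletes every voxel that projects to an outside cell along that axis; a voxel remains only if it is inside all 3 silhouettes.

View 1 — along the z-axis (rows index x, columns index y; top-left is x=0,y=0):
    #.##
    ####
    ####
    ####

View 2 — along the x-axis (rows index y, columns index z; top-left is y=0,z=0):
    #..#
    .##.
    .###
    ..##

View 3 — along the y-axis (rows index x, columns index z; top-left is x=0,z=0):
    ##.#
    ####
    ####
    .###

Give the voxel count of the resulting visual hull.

voxel count = 31

before carving: 64 voxels (4×4×4)
after view 1 [z-axis, 15 of 16 cells solid] → remaining = 60
after view 2 [x-axis, 9 of 16 cells solid] → remaining = 34
after view 3 [y-axis, 14 of 16 cells solid] → remaining = 31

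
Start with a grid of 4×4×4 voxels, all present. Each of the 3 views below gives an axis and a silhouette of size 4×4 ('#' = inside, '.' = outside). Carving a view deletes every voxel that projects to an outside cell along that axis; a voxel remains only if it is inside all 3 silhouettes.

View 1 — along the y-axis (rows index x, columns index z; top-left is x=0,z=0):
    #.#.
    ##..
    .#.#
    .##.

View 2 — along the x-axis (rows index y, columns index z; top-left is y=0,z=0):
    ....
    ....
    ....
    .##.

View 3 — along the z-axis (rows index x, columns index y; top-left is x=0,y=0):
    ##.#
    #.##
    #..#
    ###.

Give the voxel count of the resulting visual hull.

3 voxels

before carving: 64 voxels (4×4×4)
[1] y-view keeps 8 columns → grid now 32
[2] x-view keeps 2 columns → grid now 5
[3] z-view keeps 11 columns → grid now 3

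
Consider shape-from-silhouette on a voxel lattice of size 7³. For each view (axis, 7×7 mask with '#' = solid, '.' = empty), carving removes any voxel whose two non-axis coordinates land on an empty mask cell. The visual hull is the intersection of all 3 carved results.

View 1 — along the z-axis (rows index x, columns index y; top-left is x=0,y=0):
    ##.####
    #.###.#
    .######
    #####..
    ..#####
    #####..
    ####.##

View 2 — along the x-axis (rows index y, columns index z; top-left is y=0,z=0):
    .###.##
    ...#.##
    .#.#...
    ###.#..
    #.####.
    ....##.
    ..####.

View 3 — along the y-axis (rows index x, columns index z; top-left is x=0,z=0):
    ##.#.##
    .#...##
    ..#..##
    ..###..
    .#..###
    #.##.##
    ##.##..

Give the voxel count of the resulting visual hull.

start: 7×7×7 = 343 voxels
carve view 1 (along z, XY-mask fill 38/49): 266 voxels remain
carve view 2 (along x, YZ-mask fill 25/49): 138 voxels remain
carve view 3 (along y, XZ-mask fill 27/49): 73 voxels remain

|visual hull| = 73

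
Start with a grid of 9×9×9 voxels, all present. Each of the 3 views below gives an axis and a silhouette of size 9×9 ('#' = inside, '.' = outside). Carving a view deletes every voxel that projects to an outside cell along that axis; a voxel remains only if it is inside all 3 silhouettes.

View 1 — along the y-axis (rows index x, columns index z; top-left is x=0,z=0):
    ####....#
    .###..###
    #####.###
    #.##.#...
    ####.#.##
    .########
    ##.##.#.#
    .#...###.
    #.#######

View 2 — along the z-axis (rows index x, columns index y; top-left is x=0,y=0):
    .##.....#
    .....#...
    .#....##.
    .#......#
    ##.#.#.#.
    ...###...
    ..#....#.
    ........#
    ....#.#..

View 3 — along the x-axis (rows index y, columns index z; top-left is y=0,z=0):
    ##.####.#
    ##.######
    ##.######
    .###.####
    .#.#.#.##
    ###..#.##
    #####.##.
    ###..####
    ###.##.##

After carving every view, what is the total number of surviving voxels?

voxel count = 111

initial block: 9^3 = 729
after view 1 [y-axis, 56 of 81 cells solid] → remaining = 504
after view 2 [z-axis, 22 of 81 cells solid] → remaining = 144
after view 3 [x-axis, 62 of 81 cells solid] → remaining = 111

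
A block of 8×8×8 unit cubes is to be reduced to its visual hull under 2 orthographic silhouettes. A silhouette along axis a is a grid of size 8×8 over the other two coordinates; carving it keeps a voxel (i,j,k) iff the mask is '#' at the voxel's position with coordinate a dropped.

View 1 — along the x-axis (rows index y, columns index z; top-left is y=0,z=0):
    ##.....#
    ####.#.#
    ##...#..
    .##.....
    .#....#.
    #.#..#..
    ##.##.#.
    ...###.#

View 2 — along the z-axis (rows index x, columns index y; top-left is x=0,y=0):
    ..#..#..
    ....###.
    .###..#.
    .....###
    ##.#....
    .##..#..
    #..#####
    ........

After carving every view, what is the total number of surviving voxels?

|visual hull| = 86

initial block: 8^3 = 512
step 1: project along x, AND mask (28/64) → |grid| = 224
step 2: project along z, AND mask (24/64) → |grid| = 86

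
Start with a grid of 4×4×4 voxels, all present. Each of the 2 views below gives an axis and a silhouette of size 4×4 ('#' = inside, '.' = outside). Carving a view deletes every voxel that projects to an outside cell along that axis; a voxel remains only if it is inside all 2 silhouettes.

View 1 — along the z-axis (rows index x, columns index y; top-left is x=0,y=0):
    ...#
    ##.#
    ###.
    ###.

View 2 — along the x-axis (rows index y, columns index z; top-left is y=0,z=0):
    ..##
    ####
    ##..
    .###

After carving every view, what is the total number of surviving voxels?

full grid |V| = 64
[1] z-view keeps 10 columns → grid now 40
[2] x-view keeps 11 columns → grid now 28

28 voxels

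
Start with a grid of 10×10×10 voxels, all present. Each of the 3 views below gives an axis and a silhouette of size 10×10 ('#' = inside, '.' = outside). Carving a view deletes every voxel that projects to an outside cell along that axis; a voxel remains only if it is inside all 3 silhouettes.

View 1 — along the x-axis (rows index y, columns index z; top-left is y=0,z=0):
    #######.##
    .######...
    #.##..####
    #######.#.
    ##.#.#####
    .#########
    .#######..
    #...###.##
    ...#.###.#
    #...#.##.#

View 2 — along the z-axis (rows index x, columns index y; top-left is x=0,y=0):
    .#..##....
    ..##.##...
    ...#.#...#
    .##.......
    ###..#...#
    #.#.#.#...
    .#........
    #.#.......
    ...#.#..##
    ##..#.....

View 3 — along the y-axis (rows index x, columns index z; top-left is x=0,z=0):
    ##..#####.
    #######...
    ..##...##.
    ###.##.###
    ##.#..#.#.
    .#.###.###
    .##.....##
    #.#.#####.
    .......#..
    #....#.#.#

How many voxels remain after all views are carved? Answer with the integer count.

remaining voxels: 119

full grid |V| = 1000
carve view 1 (along x, YZ-mask fill 70/100): 700 voxels remain
carve view 2 (along z, XY-mask fill 31/100): 228 voxels remain
carve view 3 (along y, XZ-mask fill 54/100): 119 voxels remain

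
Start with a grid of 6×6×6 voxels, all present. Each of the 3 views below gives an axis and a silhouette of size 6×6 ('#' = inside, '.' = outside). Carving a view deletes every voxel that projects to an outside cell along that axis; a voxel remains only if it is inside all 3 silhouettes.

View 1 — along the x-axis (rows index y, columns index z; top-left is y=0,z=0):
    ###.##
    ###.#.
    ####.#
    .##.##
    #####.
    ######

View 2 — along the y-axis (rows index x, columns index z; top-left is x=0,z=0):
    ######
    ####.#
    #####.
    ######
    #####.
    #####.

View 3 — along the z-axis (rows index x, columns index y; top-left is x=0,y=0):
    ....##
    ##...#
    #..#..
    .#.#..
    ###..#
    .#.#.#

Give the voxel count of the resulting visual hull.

voxel count = 67

initial block: 6^3 = 216
  1. axis=0 (YZ plane), |mask|=29  ⇒  voxels=174
  2. axis=1 (XZ plane), |mask|=32  ⇒  voxels=157
  3. axis=2 (XY plane), |mask|=16  ⇒  voxels=67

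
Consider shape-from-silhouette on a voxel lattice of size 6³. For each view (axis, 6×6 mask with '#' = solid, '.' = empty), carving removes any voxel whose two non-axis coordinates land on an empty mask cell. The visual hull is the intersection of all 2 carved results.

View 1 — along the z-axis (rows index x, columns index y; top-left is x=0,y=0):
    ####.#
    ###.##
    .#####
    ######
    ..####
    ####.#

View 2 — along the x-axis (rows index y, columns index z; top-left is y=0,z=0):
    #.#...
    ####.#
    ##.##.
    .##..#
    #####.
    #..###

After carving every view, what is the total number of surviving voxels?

remaining voxels: 116

start: 6×6×6 = 216 voxels
[1] z-view keeps 30 columns → grid now 180
[2] x-view keeps 23 columns → grid now 116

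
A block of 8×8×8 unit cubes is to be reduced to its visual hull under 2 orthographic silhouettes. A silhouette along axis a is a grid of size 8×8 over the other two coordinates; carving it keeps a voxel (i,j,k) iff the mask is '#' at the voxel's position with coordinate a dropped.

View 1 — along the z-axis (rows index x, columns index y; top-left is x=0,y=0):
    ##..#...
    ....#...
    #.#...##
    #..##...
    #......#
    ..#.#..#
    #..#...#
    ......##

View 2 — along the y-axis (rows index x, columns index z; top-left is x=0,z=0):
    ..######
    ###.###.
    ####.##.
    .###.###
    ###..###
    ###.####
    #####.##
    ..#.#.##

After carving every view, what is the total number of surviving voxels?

full grid |V| = 512
after view 1 [z-axis, 21 of 64 cells solid] → remaining = 168
after view 2 [y-axis, 48 of 64 cells solid] → remaining = 128

voxel count = 128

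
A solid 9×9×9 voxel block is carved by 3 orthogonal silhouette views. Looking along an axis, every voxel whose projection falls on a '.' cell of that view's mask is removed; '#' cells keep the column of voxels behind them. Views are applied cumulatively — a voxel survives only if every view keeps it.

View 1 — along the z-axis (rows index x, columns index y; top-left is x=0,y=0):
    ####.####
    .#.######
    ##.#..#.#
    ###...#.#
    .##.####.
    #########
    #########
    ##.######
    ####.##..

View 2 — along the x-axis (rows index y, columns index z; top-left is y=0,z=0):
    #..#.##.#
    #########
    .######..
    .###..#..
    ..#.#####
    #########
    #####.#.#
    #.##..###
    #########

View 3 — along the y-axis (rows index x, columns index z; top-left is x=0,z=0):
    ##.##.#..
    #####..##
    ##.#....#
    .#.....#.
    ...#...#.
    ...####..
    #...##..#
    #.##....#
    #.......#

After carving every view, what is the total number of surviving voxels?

start: 9×9×9 = 729 voxels
carve view 1 (along z, XY-mask fill 63/81): 567 voxels remain
carve view 2 (along x, YZ-mask fill 61/81): 435 voxels remain
carve view 3 (along y, XZ-mask fill 34/81): 193 voxels remain

remaining voxels: 193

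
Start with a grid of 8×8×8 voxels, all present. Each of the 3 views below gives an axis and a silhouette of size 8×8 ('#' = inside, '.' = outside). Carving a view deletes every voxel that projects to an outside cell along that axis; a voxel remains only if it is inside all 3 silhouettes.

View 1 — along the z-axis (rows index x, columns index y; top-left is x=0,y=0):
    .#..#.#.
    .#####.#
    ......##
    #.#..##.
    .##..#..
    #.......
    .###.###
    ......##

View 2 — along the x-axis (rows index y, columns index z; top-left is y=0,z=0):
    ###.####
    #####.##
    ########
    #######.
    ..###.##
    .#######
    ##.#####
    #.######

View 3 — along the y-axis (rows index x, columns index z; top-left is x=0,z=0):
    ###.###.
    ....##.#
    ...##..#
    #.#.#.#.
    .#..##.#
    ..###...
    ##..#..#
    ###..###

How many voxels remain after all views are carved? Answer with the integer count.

start: 8×8×8 = 512 voxels
carve view 1 (along z, XY-mask fill 27/64): 216 voxels remain
carve view 2 (along x, YZ-mask fill 55/64): 189 voxels remain
carve view 3 (along y, XZ-mask fill 33/64): 92 voxels remain

remaining voxels: 92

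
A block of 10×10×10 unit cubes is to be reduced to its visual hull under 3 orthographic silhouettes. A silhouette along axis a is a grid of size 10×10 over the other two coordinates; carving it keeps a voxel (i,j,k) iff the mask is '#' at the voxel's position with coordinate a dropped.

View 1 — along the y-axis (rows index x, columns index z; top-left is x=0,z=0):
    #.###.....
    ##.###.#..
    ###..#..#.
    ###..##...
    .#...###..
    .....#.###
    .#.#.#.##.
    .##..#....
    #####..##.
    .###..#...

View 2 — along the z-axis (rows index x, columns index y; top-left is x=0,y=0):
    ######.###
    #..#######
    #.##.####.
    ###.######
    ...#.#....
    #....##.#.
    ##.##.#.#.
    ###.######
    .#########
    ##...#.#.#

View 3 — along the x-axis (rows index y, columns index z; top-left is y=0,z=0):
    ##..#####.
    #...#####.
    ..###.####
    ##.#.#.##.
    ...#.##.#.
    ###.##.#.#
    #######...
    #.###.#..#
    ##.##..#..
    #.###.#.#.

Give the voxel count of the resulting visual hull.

remaining voxels: 207

start: 10×10×10 = 1000 voxels
  1. axis=1 (XZ plane), |mask|=47  ⇒  voxels=470
  2. axis=2 (XY plane), |mask|=68  ⇒  voxels=328
  3. axis=0 (YZ plane), |mask|=61  ⇒  voxels=207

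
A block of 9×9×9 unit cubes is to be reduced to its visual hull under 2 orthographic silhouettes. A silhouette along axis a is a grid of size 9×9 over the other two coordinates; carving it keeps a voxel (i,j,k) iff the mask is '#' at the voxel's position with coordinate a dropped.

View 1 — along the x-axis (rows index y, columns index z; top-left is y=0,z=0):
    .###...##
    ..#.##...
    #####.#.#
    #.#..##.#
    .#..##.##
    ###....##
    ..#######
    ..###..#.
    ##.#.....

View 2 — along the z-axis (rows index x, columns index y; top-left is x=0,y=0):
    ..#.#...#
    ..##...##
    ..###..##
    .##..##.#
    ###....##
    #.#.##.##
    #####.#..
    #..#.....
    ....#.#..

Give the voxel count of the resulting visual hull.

remaining voxels: 188

before carving: 729 voxels (9×9×9)
step 1: project along x, AND mask (44/81) → |grid| = 396
step 2: project along z, AND mask (38/81) → |grid| = 188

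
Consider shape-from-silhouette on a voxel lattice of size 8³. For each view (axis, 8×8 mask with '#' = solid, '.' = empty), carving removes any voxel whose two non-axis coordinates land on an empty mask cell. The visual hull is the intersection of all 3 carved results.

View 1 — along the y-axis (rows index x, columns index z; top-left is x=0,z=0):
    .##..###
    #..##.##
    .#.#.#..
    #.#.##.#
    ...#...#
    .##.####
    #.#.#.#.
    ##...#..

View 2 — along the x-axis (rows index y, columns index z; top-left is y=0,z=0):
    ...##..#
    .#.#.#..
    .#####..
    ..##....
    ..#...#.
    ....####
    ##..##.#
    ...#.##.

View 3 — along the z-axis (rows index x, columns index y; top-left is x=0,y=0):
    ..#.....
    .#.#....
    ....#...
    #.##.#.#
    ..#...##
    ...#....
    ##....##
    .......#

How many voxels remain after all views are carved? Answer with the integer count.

full grid |V| = 512
after view 1 [y-axis, 33 of 64 cells solid] → remaining = 264
after view 2 [x-axis, 27 of 64 cells solid] → remaining = 111
after view 3 [z-axis, 18 of 64 cells solid] → remaining = 24

remaining voxels: 24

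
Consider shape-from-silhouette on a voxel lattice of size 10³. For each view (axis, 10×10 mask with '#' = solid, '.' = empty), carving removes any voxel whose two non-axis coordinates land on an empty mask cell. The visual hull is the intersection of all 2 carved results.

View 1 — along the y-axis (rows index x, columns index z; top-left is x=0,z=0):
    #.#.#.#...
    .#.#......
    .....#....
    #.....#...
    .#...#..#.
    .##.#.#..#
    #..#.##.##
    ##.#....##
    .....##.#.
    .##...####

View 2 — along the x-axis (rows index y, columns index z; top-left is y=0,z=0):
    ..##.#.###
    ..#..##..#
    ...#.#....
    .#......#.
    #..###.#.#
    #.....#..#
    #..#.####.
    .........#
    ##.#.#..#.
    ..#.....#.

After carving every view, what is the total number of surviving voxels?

full grid |V| = 1000
after view 1 [y-axis, 37 of 100 cells solid] → remaining = 370
after view 2 [x-axis, 37 of 100 cells solid] → remaining = 142

142 voxels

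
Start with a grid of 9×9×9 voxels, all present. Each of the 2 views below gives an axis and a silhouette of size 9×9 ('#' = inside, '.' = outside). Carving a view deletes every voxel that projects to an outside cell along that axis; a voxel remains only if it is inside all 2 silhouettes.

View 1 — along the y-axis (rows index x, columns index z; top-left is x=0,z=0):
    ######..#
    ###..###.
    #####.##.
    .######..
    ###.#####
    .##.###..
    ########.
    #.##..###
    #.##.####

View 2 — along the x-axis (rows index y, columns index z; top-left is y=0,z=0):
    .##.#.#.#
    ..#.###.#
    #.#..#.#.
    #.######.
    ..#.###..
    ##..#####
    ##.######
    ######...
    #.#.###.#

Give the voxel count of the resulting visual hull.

voxel count = 355

full grid |V| = 729
step 1: project along y, AND mask (60/81) → |grid| = 540
step 2: project along x, AND mask (52/81) → |grid| = 355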